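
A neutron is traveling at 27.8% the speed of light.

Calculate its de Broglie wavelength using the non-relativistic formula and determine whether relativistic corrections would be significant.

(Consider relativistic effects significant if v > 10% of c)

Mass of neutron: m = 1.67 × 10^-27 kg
Yes, relativistic corrections are needed.

Using the non-relativistic de Broglie formula λ = h/(mv):

v = 27.8% × c = 8.334 × 10^7 m/s

λ = h/(mv)
λ = (6.626 × 10^-34 J·s) / (1.67 × 10^-27 kg × 8.334 × 10^7 m/s)
λ = 4.76 × 10^-15 m

Since v = 27.8% of c > 10% of c, relativistic corrections ARE significant and the actual wavelength would differ from this non-relativistic estimate.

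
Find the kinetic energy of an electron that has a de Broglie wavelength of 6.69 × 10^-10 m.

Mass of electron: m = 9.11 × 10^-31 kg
5.38 × 10^-19 J (or 3.36 eV)

From λ = h/√(2mKE), we solve for KE:

λ² = h²/(2mKE)
KE = h²/(2mλ²)
KE = (6.626 × 10^-34 J·s)² / (2 × 9.11 × 10^-31 kg × (6.69 × 10^-10 m)²)
KE = 5.38 × 10^-19 J
KE = 3.36 eV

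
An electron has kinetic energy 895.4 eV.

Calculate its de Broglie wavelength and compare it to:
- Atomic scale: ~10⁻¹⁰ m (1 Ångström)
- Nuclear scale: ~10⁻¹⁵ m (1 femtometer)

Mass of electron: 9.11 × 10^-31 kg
λ = 4.10 × 10^-11 m, which is between nuclear and atomic scales.

Using λ = h/√(2mKE):

KE = 895.4 eV = 1.435 × 10^-16 J

λ = h/√(2mKE)
λ = (6.626 × 10^-34 J·s) / √(2 × 9.11 × 10^-31 kg × 1.435 × 10^-16 J)
λ = 4.10 × 10^-11 m

Comparison:
- Atomic scale (10⁻¹⁰ m): λ is 0.41× this size
- Nuclear scale (10⁻¹⁵ m): λ is 4.1e+04× this size

The wavelength is between nuclear and atomic scales.

This wavelength is appropriate for probing atomic structure but too large for nuclear physics experiments.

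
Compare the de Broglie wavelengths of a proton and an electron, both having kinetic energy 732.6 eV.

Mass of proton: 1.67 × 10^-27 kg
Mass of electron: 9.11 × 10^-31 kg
The electron has the longer wavelength.

Using λ = h/√(2mKE):

For proton: λ₁ = h/√(2m₁KE) = 1.06 × 10^-12 m
For electron: λ₂ = h/√(2m₂KE) = 4.53 × 10^-11 m

Since λ ∝ 1/√m at constant kinetic energy, the lighter particle has the longer wavelength.

The electron has the longer de Broglie wavelength.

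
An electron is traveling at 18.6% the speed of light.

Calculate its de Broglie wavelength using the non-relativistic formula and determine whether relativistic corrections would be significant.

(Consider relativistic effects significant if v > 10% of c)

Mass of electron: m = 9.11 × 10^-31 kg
Yes, relativistic corrections are needed.

Using the non-relativistic de Broglie formula λ = h/(mv):

v = 18.6% × c = 5.576 × 10^7 m/s

λ = h/(mv)
λ = (6.626 × 10^-34 J·s) / (9.11 × 10^-31 kg × 5.576 × 10^7 m/s)
λ = 1.30 × 10^-11 m

Since v = 18.6% of c > 10% of c, relativistic corrections ARE significant and the actual wavelength would differ from this non-relativistic estimate.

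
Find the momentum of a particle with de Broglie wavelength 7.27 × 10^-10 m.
9.11 × 10^-25 kg·m/s

From the de Broglie relation λ = h/p, we solve for p:

p = h/λ
p = (6.626 × 10^-34 J·s) / (7.27 × 10^-10 m)
p = 9.11 × 10^-25 kg·m/s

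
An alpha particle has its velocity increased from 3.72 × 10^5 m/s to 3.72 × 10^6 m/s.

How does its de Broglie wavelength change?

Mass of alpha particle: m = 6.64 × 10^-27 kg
The wavelength decreases by a factor of 10.

Using λ = h/(mv):

Initial wavelength: λ₁ = h/(mv₁) = 2.68 × 10^-13 m
Final wavelength: λ₂ = h/(mv₂) = 2.68 × 10^-14 m

Since λ ∝ 1/v, when velocity increases by a factor of 10, the wavelength decreases by a factor of 10.

λ₂/λ₁ = v₁/v₂ = 1/10

The wavelength decreases by a factor of 10.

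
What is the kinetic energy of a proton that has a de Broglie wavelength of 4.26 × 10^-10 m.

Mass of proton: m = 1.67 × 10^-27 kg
7.24 × 10^-22 J (or 4.52 × 10^-3 eV)

From λ = h/√(2mKE), we solve for KE:

λ² = h²/(2mKE)
KE = h²/(2mλ²)
KE = (6.626 × 10^-34 J·s)² / (2 × 1.67 × 10^-27 kg × (4.26 × 10^-10 m)²)
KE = 7.24 × 10^-22 J
KE = 4.52 × 10^-3 eV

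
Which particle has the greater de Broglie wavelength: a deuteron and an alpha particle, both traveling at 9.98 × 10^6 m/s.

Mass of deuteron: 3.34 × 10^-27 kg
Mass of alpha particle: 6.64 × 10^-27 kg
The deuteron has the longer wavelength.

Using λ = h/(mv), since both particles have the same velocity, the wavelength depends only on mass.

For deuteron: λ₁ = h/(m₁v) = 1.99 × 10^-14 m
For alpha particle: λ₂ = h/(m₂v) = 1.00 × 10^-14 m

Since λ ∝ 1/m at constant velocity, the lighter particle has the longer wavelength.

The deuteron has the longer de Broglie wavelength.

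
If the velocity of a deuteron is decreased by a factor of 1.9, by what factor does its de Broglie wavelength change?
The wavelength increases by a factor of 1.9.

From λ = h/(mv), the wavelength is inversely proportional to velocity:

λ ∝ 1/v

If v → v/1.9, then λ → 1.9λ

When velocity is decreased by a factor of 1.9, the wavelength increases by a factor of 1.9.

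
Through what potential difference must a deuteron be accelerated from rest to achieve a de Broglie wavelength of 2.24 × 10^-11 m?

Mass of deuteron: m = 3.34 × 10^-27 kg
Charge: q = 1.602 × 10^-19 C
8.18 × 10^-1 V

From λ = h/√(2mqV), we solve for V:

λ² = h²/(2mqV)
V = h²/(2mqλ²)
V = (6.626 × 10^-34 J·s)² / (2 × 3.34 × 10^-27 kg × 1.602 × 10^-19 C × (2.24 × 10^-11 m)²)
V = 8.18 × 10^-1 V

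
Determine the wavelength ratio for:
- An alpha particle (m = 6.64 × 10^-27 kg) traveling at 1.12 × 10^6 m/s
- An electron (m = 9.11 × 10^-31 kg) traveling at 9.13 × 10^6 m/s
λ₁/λ₂ = 1.12 × 10^-3

Using λ = h/(mv):

λ₁ = h/(m₁v₁) = 8.91 × 10^-14 m
λ₂ = h/(m₂v₂) = 7.97 × 10^-11 m

Ratio λ₁/λ₂ = (m₂v₂)/(m₁v₁)
         = (9.11 × 10^-31 kg × 9.13 × 10^6 m/s) / (6.64 × 10^-27 kg × 1.12 × 10^6 m/s)
         = 1.12 × 10^-3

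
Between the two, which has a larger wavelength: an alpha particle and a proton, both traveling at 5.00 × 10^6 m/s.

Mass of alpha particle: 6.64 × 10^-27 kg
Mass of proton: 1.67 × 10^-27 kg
The proton has the longer wavelength.

Using λ = h/(mv), since both particles have the same velocity, the wavelength depends only on mass.

For alpha particle: λ₁ = h/(m₁v) = 2.00 × 10^-14 m
For proton: λ₂ = h/(m₂v) = 7.94 × 10^-14 m

Since λ ∝ 1/m at constant velocity, the lighter particle has the longer wavelength.

The proton has the longer de Broglie wavelength.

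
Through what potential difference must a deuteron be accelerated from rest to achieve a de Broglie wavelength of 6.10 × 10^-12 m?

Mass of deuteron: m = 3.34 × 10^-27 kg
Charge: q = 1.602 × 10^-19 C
11.0 V

From λ = h/√(2mqV), we solve for V:

λ² = h²/(2mqV)
V = h²/(2mqλ²)
V = (6.626 × 10^-34 J·s)² / (2 × 3.34 × 10^-27 kg × 1.602 × 10^-19 C × (6.10 × 10^-12 m)²)
V = 11.0 V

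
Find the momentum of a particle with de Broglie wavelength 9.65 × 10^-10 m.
6.87 × 10^-25 kg·m/s

From the de Broglie relation λ = h/p, we solve for p:

p = h/λ
p = (6.626 × 10^-34 J·s) / (9.65 × 10^-10 m)
p = 6.87 × 10^-25 kg·m/s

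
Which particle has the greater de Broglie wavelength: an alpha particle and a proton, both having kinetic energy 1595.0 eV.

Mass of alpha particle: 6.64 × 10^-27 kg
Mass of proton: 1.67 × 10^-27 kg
The proton has the longer wavelength.

Using λ = h/√(2mKE):

For alpha particle: λ₁ = h/√(2m₁KE) = 3.60 × 10^-13 m
For proton: λ₂ = h/√(2m₂KE) = 7.17 × 10^-13 m

Since λ ∝ 1/√m at constant kinetic energy, the lighter particle has the longer wavelength.

The proton has the longer de Broglie wavelength.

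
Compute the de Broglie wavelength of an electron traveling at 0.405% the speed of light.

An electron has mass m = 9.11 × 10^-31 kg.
5.99 × 10^-10 m

Using the de Broglie relation λ = h/(mv):

v = 0.405% × c = 1.214 × 10^6 m/s

λ = h/(mv)
λ = (6.626 × 10^-34 J·s) / (9.11 × 10^-31 kg × 1.214 × 10^6 m/s)
λ = 5.99 × 10^-10 m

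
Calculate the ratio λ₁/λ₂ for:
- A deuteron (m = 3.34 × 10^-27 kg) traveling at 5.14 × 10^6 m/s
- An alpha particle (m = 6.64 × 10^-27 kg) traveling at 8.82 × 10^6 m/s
λ₁/λ₂ = 3.41

Using λ = h/(mv):

λ₁ = h/(m₁v₁) = 3.86 × 10^-14 m
λ₂ = h/(m₂v₂) = 1.13 × 10^-14 m

Ratio λ₁/λ₂ = (m₂v₂)/(m₁v₁)
         = (6.64 × 10^-27 kg × 8.82 × 10^6 m/s) / (3.34 × 10^-27 kg × 5.14 × 10^6 m/s)
         = 3.41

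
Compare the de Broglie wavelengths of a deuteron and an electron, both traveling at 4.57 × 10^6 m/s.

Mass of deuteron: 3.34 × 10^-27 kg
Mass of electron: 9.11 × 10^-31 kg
The electron has the longer wavelength.

Using λ = h/(mv), since both particles have the same velocity, the wavelength depends only on mass.

For deuteron: λ₁ = h/(m₁v) = 4.34 × 10^-14 m
For electron: λ₂ = h/(m₂v) = 1.59 × 10^-10 m

Since λ ∝ 1/m at constant velocity, the lighter particle has the longer wavelength.

The electron has the longer de Broglie wavelength.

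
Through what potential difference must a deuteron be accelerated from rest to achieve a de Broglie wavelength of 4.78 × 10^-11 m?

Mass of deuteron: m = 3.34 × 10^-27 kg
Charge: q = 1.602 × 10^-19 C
1.80 × 10^-1 V

From λ = h/√(2mqV), we solve for V:

λ² = h²/(2mqV)
V = h²/(2mqλ²)
V = (6.626 × 10^-34 J·s)² / (2 × 3.34 × 10^-27 kg × 1.602 × 10^-19 C × (4.78 × 10^-11 m)²)
V = 1.80 × 10^-1 V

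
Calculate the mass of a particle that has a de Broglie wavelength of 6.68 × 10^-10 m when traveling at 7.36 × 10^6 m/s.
1.35 × 10^-31 kg

From the de Broglie relation λ = h/(mv), we solve for m:

m = h/(λv)
m = (6.626 × 10^-34 J·s) / (6.68 × 10^-10 m × 7.36 × 10^6 m/s)
m = 1.35 × 10^-31 kg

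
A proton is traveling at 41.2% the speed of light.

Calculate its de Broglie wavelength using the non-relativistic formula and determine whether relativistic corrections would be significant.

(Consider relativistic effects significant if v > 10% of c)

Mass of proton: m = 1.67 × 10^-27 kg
Yes, relativistic corrections are needed.

Using the non-relativistic de Broglie formula λ = h/(mv):

v = 41.2% × c = 1.235 × 10^8 m/s

λ = h/(mv)
λ = (6.626 × 10^-34 J·s) / (1.67 × 10^-27 kg × 1.235 × 10^8 m/s)
λ = 3.21 × 10^-15 m

Since v = 41.2% of c > 10% of c, relativistic corrections ARE significant and the actual wavelength would differ from this non-relativistic estimate.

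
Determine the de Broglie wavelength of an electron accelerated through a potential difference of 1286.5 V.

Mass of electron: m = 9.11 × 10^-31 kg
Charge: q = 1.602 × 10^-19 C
3.42 × 10^-11 m

When a particle is accelerated through voltage V, it gains kinetic energy KE = qV.

The de Broglie wavelength is then λ = h/√(2mqV):

λ = h/√(2mqV)
λ = (6.626 × 10^-34 J·s) / √(2 × 9.11 × 10^-31 kg × 1.602 × 10^-19 C × 1286.5 V)
λ = 3.42 × 10^-11 m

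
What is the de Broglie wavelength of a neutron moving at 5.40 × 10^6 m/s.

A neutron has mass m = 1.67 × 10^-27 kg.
7.35 × 10^-14 m

Using the de Broglie relation λ = h/(mv):

λ = h/(mv)
λ = (6.626 × 10^-34 J·s) / (1.67 × 10^-27 kg × 5.40 × 10^6 m/s)
λ = 7.35 × 10^-14 m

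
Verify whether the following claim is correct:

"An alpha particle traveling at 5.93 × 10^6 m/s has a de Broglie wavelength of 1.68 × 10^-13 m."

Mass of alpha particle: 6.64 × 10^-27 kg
False

The claim is incorrect.

Using λ = h/(mv):
λ = (6.626 × 10^-34 J·s) / (6.64 × 10^-27 kg × 5.93 × 10^6 m/s)
λ = 1.68 × 10^-14 m

The actual wavelength differs from the claimed 1.68 × 10^-13 m.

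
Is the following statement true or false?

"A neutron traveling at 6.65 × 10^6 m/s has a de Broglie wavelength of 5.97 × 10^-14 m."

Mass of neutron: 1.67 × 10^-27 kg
True

The claim is correct.

Using λ = h/(mv):
λ = (6.626 × 10^-34 J·s) / (1.67 × 10^-27 kg × 6.65 × 10^6 m/s)
λ = 5.97 × 10^-14 m

This matches the claimed value.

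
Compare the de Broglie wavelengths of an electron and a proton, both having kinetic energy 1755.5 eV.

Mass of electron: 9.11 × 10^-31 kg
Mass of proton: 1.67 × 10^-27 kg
The electron has the longer wavelength.

Using λ = h/√(2mKE):

For electron: λ₁ = h/√(2m₁KE) = 2.93 × 10^-11 m
For proton: λ₂ = h/√(2m₂KE) = 6.84 × 10^-13 m

Since λ ∝ 1/√m at constant kinetic energy, the lighter particle has the longer wavelength.

The electron has the longer de Broglie wavelength.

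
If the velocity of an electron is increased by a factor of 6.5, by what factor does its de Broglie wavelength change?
The wavelength decreases by a factor of 6.5.

From λ = h/(mv), the wavelength is inversely proportional to velocity:

λ ∝ 1/v

If v → 6.5v, then λ → λ/6.5

When velocity is increased by a factor of 6.5, the wavelength decreases by a factor of 6.5.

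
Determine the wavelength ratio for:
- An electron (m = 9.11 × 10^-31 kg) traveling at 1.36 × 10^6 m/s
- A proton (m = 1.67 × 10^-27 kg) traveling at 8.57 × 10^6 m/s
λ₁/λ₂ = 1.16 × 10^4

Using λ = h/(mv):

λ₁ = h/(m₁v₁) = 5.35 × 10^-10 m
λ₂ = h/(m₂v₂) = 4.63 × 10^-14 m

Ratio λ₁/λ₂ = (m₂v₂)/(m₁v₁)
         = (1.67 × 10^-27 kg × 8.57 × 10^6 m/s) / (9.11 × 10^-31 kg × 1.36 × 10^6 m/s)
         = 1.16 × 10^4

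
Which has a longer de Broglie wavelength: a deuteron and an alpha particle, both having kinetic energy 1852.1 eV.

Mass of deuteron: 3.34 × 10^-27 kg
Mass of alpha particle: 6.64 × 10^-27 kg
The deuteron has the longer wavelength.

Using λ = h/√(2mKE):

For deuteron: λ₁ = h/√(2m₁KE) = 4.71 × 10^-13 m
For alpha particle: λ₂ = h/√(2m₂KE) = 3.34 × 10^-13 m

Since λ ∝ 1/√m at constant kinetic energy, the lighter particle has the longer wavelength.

The deuteron has the longer de Broglie wavelength.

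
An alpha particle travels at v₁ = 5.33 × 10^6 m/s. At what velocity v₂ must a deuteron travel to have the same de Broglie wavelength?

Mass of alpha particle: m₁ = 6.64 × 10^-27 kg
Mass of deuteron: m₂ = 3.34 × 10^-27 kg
v₂ = 1.06 × 10^7 m/s

For equal de Broglie wavelengths: λ₁ = λ₂

h/(m₁v₁) = h/(m₂v₂)
m₁v₁ = m₂v₂
v₂ = v₁ · (m₁/m₂)

v₂ = 5.33 × 10^6 m/s × (6.64 × 10^-27 kg / 3.34 × 10^-27 kg)
v₂ = 1.06 × 10^7 m/s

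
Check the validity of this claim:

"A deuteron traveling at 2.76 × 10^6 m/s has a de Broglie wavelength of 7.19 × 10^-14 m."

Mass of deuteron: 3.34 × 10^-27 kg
True

The claim is correct.

Using λ = h/(mv):
λ = (6.626 × 10^-34 J·s) / (3.34 × 10^-27 kg × 2.76 × 10^6 m/s)
λ = 7.19 × 10^-14 m

This matches the claimed value.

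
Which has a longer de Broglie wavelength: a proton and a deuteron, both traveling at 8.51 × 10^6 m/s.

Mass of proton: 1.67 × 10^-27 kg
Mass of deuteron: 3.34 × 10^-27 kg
The proton has the longer wavelength.

Using λ = h/(mv), since both particles have the same velocity, the wavelength depends only on mass.

For proton: λ₁ = h/(m₁v) = 4.66 × 10^-14 m
For deuteron: λ₂ = h/(m₂v) = 2.33 × 10^-14 m

Since λ ∝ 1/m at constant velocity, the lighter particle has the longer wavelength.

The proton has the longer de Broglie wavelength.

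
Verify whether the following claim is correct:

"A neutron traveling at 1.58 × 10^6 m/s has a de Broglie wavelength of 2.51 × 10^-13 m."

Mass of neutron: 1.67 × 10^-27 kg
True

The claim is correct.

Using λ = h/(mv):
λ = (6.626 × 10^-34 J·s) / (1.67 × 10^-27 kg × 1.58 × 10^6 m/s)
λ = 2.51 × 10^-13 m

This matches the claimed value.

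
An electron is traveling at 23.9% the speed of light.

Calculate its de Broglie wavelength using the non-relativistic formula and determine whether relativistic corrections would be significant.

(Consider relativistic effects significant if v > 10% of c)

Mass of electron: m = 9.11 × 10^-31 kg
Yes, relativistic corrections are needed.

Using the non-relativistic de Broglie formula λ = h/(mv):

v = 23.9% × c = 7.165 × 10^7 m/s

λ = h/(mv)
λ = (6.626 × 10^-34 J·s) / (9.11 × 10^-31 kg × 7.165 × 10^7 m/s)
λ = 1.02 × 10^-11 m

Since v = 23.9% of c > 10% of c, relativistic corrections ARE significant and the actual wavelength would differ from this non-relativistic estimate.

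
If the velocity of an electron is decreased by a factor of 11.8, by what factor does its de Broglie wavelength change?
The wavelength increases by a factor of 11.8.

From λ = h/(mv), the wavelength is inversely proportional to velocity:

λ ∝ 1/v

If v → v/11.8, then λ → 11.8λ

When velocity is decreased by a factor of 11.8, the wavelength increases by a factor of 11.8.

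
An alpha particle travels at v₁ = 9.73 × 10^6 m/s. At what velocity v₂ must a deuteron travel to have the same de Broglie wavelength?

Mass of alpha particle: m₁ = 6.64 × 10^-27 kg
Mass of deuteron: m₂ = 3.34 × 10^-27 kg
v₂ = 1.93 × 10^7 m/s

For equal de Broglie wavelengths: λ₁ = λ₂

h/(m₁v₁) = h/(m₂v₂)
m₁v₁ = m₂v₂
v₂ = v₁ · (m₁/m₂)

v₂ = 9.73 × 10^6 m/s × (6.64 × 10^-27 kg / 3.34 × 10^-27 kg)
v₂ = 1.93 × 10^7 m/s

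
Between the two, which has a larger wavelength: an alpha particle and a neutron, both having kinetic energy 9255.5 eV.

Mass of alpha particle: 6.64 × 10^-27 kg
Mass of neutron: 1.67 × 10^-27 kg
The neutron has the longer wavelength.

Using λ = h/√(2mKE):

For alpha particle: λ₁ = h/√(2m₁KE) = 1.49 × 10^-13 m
For neutron: λ₂ = h/√(2m₂KE) = 2.98 × 10^-13 m

Since λ ∝ 1/√m at constant kinetic energy, the lighter particle has the longer wavelength.

The neutron has the longer de Broglie wavelength.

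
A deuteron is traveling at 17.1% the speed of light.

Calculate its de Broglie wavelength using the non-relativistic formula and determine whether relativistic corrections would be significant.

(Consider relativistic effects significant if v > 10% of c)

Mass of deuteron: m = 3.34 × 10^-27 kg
Yes, relativistic corrections are needed.

Using the non-relativistic de Broglie formula λ = h/(mv):

v = 17.1% × c = 5.126 × 10^7 m/s

λ = h/(mv)
λ = (6.626 × 10^-34 J·s) / (3.34 × 10^-27 kg × 5.126 × 10^7 m/s)
λ = 3.87 × 10^-15 m

Since v = 17.1% of c > 10% of c, relativistic corrections ARE significant and the actual wavelength would differ from this non-relativistic estimate.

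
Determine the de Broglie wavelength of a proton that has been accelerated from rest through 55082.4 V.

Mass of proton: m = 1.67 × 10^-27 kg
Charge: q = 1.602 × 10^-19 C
1.22 × 10^-13 m

When a particle is accelerated through voltage V, it gains kinetic energy KE = qV.

The de Broglie wavelength is then λ = h/√(2mqV):

λ = h/√(2mqV)
λ = (6.626 × 10^-34 J·s) / √(2 × 1.67 × 10^-27 kg × 1.602 × 10^-19 C × 55082.4 V)
λ = 1.22 × 10^-13 m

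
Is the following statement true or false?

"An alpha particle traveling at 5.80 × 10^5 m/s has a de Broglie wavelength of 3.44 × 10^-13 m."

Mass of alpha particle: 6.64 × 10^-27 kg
False

The claim is incorrect.

Using λ = h/(mv):
λ = (6.626 × 10^-34 J·s) / (6.64 × 10^-27 kg × 5.80 × 10^5 m/s)
λ = 1.72 × 10^-13 m

The actual wavelength differs from the claimed 3.44 × 10^-13 m.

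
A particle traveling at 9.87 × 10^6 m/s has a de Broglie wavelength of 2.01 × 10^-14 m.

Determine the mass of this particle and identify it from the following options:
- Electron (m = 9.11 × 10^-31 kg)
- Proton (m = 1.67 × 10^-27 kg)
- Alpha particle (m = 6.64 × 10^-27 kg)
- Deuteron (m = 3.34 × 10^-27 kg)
The particle is a deuteron.

From λ = h/(mv), solve for mass:

m = h/(λv)
m = (6.626 × 10^-34 J·s) / (2.01 × 10^-14 m × 9.87 × 10^6 m/s)
m = 3.34 × 10^-27 kg

Comparing with the listed masses, this is closest to a deuteron.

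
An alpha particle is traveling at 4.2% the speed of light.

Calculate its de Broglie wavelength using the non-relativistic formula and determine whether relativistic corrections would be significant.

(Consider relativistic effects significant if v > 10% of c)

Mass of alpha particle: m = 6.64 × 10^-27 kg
No, relativistic corrections are not needed.

Using the non-relativistic de Broglie formula λ = h/(mv):

v = 4.2% × c = 1.259 × 10^7 m/s

λ = h/(mv)
λ = (6.626 × 10^-34 J·s) / (6.64 × 10^-27 kg × 1.259 × 10^7 m/s)
λ = 7.93 × 10^-15 m

Since v = 4.2% of c < 10% of c, relativistic corrections are NOT significant and this non-relativistic result is a good approximation.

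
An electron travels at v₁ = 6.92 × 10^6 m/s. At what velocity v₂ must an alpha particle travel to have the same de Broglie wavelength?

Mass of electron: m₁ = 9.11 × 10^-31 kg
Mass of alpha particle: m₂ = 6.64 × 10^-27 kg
v₂ = 9.49 × 10^2 m/s

For equal de Broglie wavelengths: λ₁ = λ₂

h/(m₁v₁) = h/(m₂v₂)
m₁v₁ = m₂v₂
v₂ = v₁ · (m₁/m₂)

v₂ = 6.92 × 10^6 m/s × (9.11 × 10^-31 kg / 6.64 × 10^-27 kg)
v₂ = 9.49 × 10^2 m/s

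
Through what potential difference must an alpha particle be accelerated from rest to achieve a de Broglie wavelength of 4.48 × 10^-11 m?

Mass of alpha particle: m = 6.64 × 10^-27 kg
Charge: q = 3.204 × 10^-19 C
5.14 × 10^-2 V

From λ = h/√(2mqV), we solve for V:

λ² = h²/(2mqV)
V = h²/(2mqλ²)
V = (6.626 × 10^-34 J·s)² / (2 × 6.64 × 10^-27 kg × 3.204 × 10^-19 C × (4.48 × 10^-11 m)²)
V = 5.14 × 10^-2 V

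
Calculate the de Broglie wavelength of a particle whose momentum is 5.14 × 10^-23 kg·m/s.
1.29 × 10^-11 m

Using the de Broglie relation λ = h/p:

λ = h/p
λ = (6.626 × 10^-34 J·s) / (5.14 × 10^-23 kg·m/s)
λ = 1.29 × 10^-11 m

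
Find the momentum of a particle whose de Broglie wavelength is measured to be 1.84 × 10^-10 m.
3.60 × 10^-24 kg·m/s

From the de Broglie relation λ = h/p, we solve for p:

p = h/λ
p = (6.626 × 10^-34 J·s) / (1.84 × 10^-10 m)
p = 3.60 × 10^-24 kg·m/s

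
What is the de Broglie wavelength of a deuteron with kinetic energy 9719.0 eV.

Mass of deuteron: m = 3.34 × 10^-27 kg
2.05 × 10^-13 m

Using λ = h/√(2mKE):

First convert KE to Joules: KE = 9719.0 eV = 1.557 × 10^-15 J

λ = h/√(2mKE)
λ = (6.626 × 10^-34 J·s) / √(2 × 3.34 × 10^-27 kg × 1.557 × 10^-15 J)
λ = 2.05 × 10^-13 m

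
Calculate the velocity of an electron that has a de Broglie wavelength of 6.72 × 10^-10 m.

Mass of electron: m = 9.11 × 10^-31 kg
1.08 × 10^6 m/s

From the de Broglie relation λ = h/(mv), we solve for v:

v = h/(mλ)
v = (6.626 × 10^-34 J·s) / (9.11 × 10^-31 kg × 6.72 × 10^-10 m)
v = 1.08 × 10^6 m/s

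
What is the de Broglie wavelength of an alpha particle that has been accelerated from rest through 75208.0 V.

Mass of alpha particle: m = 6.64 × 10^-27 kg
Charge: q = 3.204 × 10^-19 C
3.70 × 10^-14 m

When a particle is accelerated through voltage V, it gains kinetic energy KE = qV.

The de Broglie wavelength is then λ = h/√(2mqV):

λ = h/√(2mqV)
λ = (6.626 × 10^-34 J·s) / √(2 × 6.64 × 10^-27 kg × 3.204 × 10^-19 C × 75208.0 V)
λ = 3.70 × 10^-14 m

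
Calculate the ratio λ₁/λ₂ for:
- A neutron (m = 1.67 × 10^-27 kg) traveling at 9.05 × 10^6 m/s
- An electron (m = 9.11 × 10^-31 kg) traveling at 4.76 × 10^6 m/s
λ₁/λ₂ = 2.87 × 10^-4

Using λ = h/(mv):

λ₁ = h/(m₁v₁) = 4.38 × 10^-14 m
λ₂ = h/(m₂v₂) = 1.53 × 10^-10 m

Ratio λ₁/λ₂ = (m₂v₂)/(m₁v₁)
         = (9.11 × 10^-31 kg × 4.76 × 10^6 m/s) / (1.67 × 10^-27 kg × 9.05 × 10^6 m/s)
         = 2.87 × 10^-4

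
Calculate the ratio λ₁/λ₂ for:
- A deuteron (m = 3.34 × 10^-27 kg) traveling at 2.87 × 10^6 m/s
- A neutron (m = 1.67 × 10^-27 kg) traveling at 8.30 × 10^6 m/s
λ₁/λ₂ = 1.45

Using λ = h/(mv):

λ₁ = h/(m₁v₁) = 6.91 × 10^-14 m
λ₂ = h/(m₂v₂) = 4.78 × 10^-14 m

Ratio λ₁/λ₂ = (m₂v₂)/(m₁v₁)
         = (1.67 × 10^-27 kg × 8.30 × 10^6 m/s) / (3.34 × 10^-27 kg × 2.87 × 10^6 m/s)
         = 1.45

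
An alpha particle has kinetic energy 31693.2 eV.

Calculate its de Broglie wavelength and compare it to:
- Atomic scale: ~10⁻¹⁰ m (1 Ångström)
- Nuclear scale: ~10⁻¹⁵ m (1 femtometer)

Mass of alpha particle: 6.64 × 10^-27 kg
λ = 8.07 × 10^-14 m, which is between nuclear and atomic scales.

Using λ = h/√(2mKE):

KE = 31693.2 eV = 5.078 × 10^-15 J

λ = h/√(2mKE)
λ = (6.626 × 10^-34 J·s) / √(2 × 6.64 × 10^-27 kg × 5.078 × 10^-15 J)
λ = 8.07 × 10^-14 m

Comparison:
- Atomic scale (10⁻¹⁰ m): λ is 0.00081× this size
- Nuclear scale (10⁻¹⁵ m): λ is 81× this size

The wavelength is between nuclear and atomic scales.

This wavelength is appropriate for probing atomic structure but too large for nuclear physics experiments.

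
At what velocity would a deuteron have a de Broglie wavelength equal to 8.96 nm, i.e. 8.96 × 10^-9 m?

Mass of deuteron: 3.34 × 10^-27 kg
2.21 × 10^1 m/s

From λ = h/(mv), solve for v:

v = h/(mλ)
v = (6.626 × 10^-34 J·s) / (3.34 × 10^-27 kg × 8.96 × 10^-9 m)
v = 2.21 × 10^1 m/s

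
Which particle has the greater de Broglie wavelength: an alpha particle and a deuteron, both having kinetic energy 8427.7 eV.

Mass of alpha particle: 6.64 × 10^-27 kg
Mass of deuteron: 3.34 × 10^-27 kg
The deuteron has the longer wavelength.

Using λ = h/√(2mKE):

For alpha particle: λ₁ = h/√(2m₁KE) = 1.56 × 10^-13 m
For deuteron: λ₂ = h/√(2m₂KE) = 2.21 × 10^-13 m

Since λ ∝ 1/√m at constant kinetic energy, the lighter particle has the longer wavelength.

The deuteron has the longer de Broglie wavelength.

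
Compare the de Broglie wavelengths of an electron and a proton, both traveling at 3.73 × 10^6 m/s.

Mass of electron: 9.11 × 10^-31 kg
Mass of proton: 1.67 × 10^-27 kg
The electron has the longer wavelength.

Using λ = h/(mv), since both particles have the same velocity, the wavelength depends only on mass.

For electron: λ₁ = h/(m₁v) = 1.95 × 10^-10 m
For proton: λ₂ = h/(m₂v) = 1.06 × 10^-13 m

Since λ ∝ 1/m at constant velocity, the lighter particle has the longer wavelength.

The electron has the longer de Broglie wavelength.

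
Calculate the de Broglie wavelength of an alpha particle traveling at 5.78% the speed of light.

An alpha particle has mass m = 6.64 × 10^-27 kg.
5.76 × 10^-15 m

Using the de Broglie relation λ = h/(mv):

v = 5.78% × c = 1.733 × 10^7 m/s

λ = h/(mv)
λ = (6.626 × 10^-34 J·s) / (6.64 × 10^-27 kg × 1.733 × 10^7 m/s)
λ = 5.76 × 10^-15 m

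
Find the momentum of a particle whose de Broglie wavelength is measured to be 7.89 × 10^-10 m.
8.40 × 10^-25 kg·m/s

From the de Broglie relation λ = h/p, we solve for p:

p = h/λ
p = (6.626 × 10^-34 J·s) / (7.89 × 10^-10 m)
p = 8.40 × 10^-25 kg·m/s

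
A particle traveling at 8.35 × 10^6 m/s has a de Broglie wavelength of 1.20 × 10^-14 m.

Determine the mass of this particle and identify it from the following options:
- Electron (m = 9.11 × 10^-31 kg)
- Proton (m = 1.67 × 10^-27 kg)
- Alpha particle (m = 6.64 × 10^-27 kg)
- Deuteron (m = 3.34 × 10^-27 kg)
The particle is an alpha particle.

From λ = h/(mv), solve for mass:

m = h/(λv)
m = (6.626 × 10^-34 J·s) / (1.20 × 10^-14 m × 8.35 × 10^6 m/s)
m = 6.61 × 10^-27 kg

Comparing with the listed masses, this is closest to an alpha particle.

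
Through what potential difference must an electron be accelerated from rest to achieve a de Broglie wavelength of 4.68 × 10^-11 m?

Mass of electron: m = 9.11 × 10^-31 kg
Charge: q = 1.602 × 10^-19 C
687 V

From λ = h/√(2mqV), we solve for V:

λ² = h²/(2mqV)
V = h²/(2mqλ²)
V = (6.626 × 10^-34 J·s)² / (2 × 9.11 × 10^-31 kg × 1.602 × 10^-19 C × (4.68 × 10^-11 m)²)
V = 687 V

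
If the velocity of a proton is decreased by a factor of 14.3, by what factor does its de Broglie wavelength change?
The wavelength increases by a factor of 14.3.

From λ = h/(mv), the wavelength is inversely proportional to velocity:

λ ∝ 1/v

If v → v/14.3, then λ → 14.3λ

When velocity is decreased by a factor of 14.3, the wavelength increases by a factor of 14.3.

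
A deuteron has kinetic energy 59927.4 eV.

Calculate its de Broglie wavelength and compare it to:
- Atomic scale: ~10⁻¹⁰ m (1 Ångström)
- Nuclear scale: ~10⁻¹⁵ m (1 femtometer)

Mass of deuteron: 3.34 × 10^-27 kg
λ = 8.27 × 10^-14 m, which is between nuclear and atomic scales.

Using λ = h/√(2mKE):

KE = 59927.4 eV = 9.601 × 10^-15 J

λ = h/√(2mKE)
λ = (6.626 × 10^-34 J·s) / √(2 × 3.34 × 10^-27 kg × 9.601 × 10^-15 J)
λ = 8.27 × 10^-14 m

Comparison:
- Atomic scale (10⁻¹⁰ m): λ is 0.00083× this size
- Nuclear scale (10⁻¹⁵ m): λ is 83× this size

The wavelength is between nuclear and atomic scales.

This wavelength is appropriate for probing atomic structure but too large for nuclear physics experiments.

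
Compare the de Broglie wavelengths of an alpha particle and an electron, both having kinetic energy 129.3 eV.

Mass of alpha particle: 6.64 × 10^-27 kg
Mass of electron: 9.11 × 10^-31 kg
The electron has the longer wavelength.

Using λ = h/√(2mKE):

For alpha particle: λ₁ = h/√(2m₁KE) = 1.26 × 10^-12 m
For electron: λ₂ = h/√(2m₂KE) = 1.08 × 10^-10 m

Since λ ∝ 1/√m at constant kinetic energy, the lighter particle has the longer wavelength.

The electron has the longer de Broglie wavelength.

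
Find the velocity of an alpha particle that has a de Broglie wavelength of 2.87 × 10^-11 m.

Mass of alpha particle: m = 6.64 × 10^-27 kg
3.48 × 10^3 m/s

From the de Broglie relation λ = h/(mv), we solve for v:

v = h/(mλ)
v = (6.626 × 10^-34 J·s) / (6.64 × 10^-27 kg × 2.87 × 10^-11 m)
v = 3.48 × 10^3 m/s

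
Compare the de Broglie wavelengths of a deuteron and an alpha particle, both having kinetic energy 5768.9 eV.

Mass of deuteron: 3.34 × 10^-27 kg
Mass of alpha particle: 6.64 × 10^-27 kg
The deuteron has the longer wavelength.

Using λ = h/√(2mKE):

For deuteron: λ₁ = h/√(2m₁KE) = 2.67 × 10^-13 m
For alpha particle: λ₂ = h/√(2m₂KE) = 1.89 × 10^-13 m

Since λ ∝ 1/√m at constant kinetic energy, the lighter particle has the longer wavelength.

The deuteron has the longer de Broglie wavelength.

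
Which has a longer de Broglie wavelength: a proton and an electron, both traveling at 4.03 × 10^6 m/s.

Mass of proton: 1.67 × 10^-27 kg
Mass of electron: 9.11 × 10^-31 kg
The electron has the longer wavelength.

Using λ = h/(mv), since both particles have the same velocity, the wavelength depends only on mass.

For proton: λ₁ = h/(m₁v) = 9.85 × 10^-14 m
For electron: λ₂ = h/(m₂v) = 1.80 × 10^-10 m

Since λ ∝ 1/m at constant velocity, the lighter particle has the longer wavelength.

The electron has the longer de Broglie wavelength.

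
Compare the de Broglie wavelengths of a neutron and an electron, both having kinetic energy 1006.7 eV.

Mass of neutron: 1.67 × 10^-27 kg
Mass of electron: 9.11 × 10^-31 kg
The electron has the longer wavelength.

Using λ = h/√(2mKE):

For neutron: λ₁ = h/√(2m₁KE) = 9.03 × 10^-13 m
For electron: λ₂ = h/√(2m₂KE) = 3.87 × 10^-11 m

Since λ ∝ 1/√m at constant kinetic energy, the lighter particle has the longer wavelength.

The electron has the longer de Broglie wavelength.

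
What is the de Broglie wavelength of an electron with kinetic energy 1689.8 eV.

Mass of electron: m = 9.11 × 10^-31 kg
2.98 × 10^-11 m

Using λ = h/√(2mKE):

First convert KE to Joules: KE = 1689.8 eV = 2.707 × 10^-16 J

λ = h/√(2mKE)
λ = (6.626 × 10^-34 J·s) / √(2 × 9.11 × 10^-31 kg × 2.707 × 10^-16 J)
λ = 2.98 × 10^-11 m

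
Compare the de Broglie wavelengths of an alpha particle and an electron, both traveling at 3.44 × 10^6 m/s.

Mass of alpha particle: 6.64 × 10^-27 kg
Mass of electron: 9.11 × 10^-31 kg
The electron has the longer wavelength.

Using λ = h/(mv), since both particles have the same velocity, the wavelength depends only on mass.

For alpha particle: λ₁ = h/(m₁v) = 2.90 × 10^-14 m
For electron: λ₂ = h/(m₂v) = 2.11 × 10^-10 m

Since λ ∝ 1/m at constant velocity, the lighter particle has the longer wavelength.

The electron has the longer de Broglie wavelength.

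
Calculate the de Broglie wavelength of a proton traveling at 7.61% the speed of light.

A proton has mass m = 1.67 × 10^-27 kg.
1.74 × 10^-14 m

Using the de Broglie relation λ = h/(mv):

v = 7.61% × c = 2.281 × 10^7 m/s

λ = h/(mv)
λ = (6.626 × 10^-34 J·s) / (1.67 × 10^-27 kg × 2.281 × 10^7 m/s)
λ = 1.74 × 10^-14 m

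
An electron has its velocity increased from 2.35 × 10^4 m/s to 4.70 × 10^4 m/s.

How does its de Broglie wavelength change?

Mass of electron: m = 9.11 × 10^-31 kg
The wavelength decreases by a factor of 2.

Using λ = h/(mv):

Initial wavelength: λ₁ = h/(mv₁) = 3.10 × 10^-8 m
Final wavelength: λ₂ = h/(mv₂) = 1.55 × 10^-8 m

Since λ ∝ 1/v, when velocity increases by a factor of 2, the wavelength decreases by a factor of 2.

λ₂/λ₁ = v₁/v₂ = 1/2

The wavelength decreases by a factor of 2.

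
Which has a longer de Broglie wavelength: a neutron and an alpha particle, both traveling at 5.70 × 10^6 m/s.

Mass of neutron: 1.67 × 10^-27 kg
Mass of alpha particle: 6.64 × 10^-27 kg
The neutron has the longer wavelength.

Using λ = h/(mv), since both particles have the same velocity, the wavelength depends only on mass.

For neutron: λ₁ = h/(m₁v) = 6.96 × 10^-14 m
For alpha particle: λ₂ = h/(m₂v) = 1.75 × 10^-14 m

Since λ ∝ 1/m at constant velocity, the lighter particle has the longer wavelength.

The neutron has the longer de Broglie wavelength.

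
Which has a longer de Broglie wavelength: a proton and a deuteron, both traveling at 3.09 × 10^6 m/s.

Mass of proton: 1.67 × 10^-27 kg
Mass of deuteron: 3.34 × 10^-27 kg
The proton has the longer wavelength.

Using λ = h/(mv), since both particles have the same velocity, the wavelength depends only on mass.

For proton: λ₁ = h/(m₁v) = 1.28 × 10^-13 m
For deuteron: λ₂ = h/(m₂v) = 6.42 × 10^-14 m

Since λ ∝ 1/m at constant velocity, the lighter particle has the longer wavelength.

The proton has the longer de Broglie wavelength.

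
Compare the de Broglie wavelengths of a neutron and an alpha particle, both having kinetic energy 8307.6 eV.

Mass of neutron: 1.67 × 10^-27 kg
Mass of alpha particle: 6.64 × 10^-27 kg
The neutron has the longer wavelength.

Using λ = h/√(2mKE):

For neutron: λ₁ = h/√(2m₁KE) = 3.14 × 10^-13 m
For alpha particle: λ₂ = h/√(2m₂KE) = 1.58 × 10^-13 m

Since λ ∝ 1/√m at constant kinetic energy, the lighter particle has the longer wavelength.

The neutron has the longer de Broglie wavelength.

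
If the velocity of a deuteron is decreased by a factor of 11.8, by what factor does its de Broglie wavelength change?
The wavelength increases by a factor of 11.8.

From λ = h/(mv), the wavelength is inversely proportional to velocity:

λ ∝ 1/v

If v → v/11.8, then λ → 11.8λ

When velocity is decreased by a factor of 11.8, the wavelength increases by a factor of 11.8.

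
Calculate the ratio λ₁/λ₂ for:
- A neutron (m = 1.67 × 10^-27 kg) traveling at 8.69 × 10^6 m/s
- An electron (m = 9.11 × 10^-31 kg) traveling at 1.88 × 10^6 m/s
λ₁/λ₂ = 1.18 × 10^-4

Using λ = h/(mv):

λ₁ = h/(m₁v₁) = 4.57 × 10^-14 m
λ₂ = h/(m₂v₂) = 3.87 × 10^-10 m

Ratio λ₁/λ₂ = (m₂v₂)/(m₁v₁)
         = (9.11 × 10^-31 kg × 1.88 × 10^6 m/s) / (1.67 × 10^-27 kg × 8.69 × 10^6 m/s)
         = 1.18 × 10^-4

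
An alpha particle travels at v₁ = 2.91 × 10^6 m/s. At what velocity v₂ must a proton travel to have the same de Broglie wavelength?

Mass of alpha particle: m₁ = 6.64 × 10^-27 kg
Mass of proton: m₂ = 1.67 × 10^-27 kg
v₂ = 1.16 × 10^7 m/s

For equal de Broglie wavelengths: λ₁ = λ₂

h/(m₁v₁) = h/(m₂v₂)
m₁v₁ = m₂v₂
v₂ = v₁ · (m₁/m₂)

v₂ = 2.91 × 10^6 m/s × (6.64 × 10^-27 kg / 1.67 × 10^-27 kg)
v₂ = 1.16 × 10^7 m/s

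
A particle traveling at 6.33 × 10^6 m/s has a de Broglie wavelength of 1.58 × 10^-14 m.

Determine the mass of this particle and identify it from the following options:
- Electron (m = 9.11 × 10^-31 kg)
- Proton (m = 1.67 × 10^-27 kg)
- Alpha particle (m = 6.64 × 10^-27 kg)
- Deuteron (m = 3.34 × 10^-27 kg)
The particle is an alpha particle.

From λ = h/(mv), solve for mass:

m = h/(λv)
m = (6.626 × 10^-34 J·s) / (1.58 × 10^-14 m × 6.33 × 10^6 m/s)
m = 6.63 × 10^-27 kg

Comparing with the listed masses, this is closest to an alpha particle.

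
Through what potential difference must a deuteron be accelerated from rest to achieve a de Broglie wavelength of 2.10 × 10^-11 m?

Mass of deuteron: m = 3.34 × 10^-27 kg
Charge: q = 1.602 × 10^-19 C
9.30 × 10^-1 V

From λ = h/√(2mqV), we solve for V:

λ² = h²/(2mqV)
V = h²/(2mqλ²)
V = (6.626 × 10^-34 J·s)² / (2 × 3.34 × 10^-27 kg × 1.602 × 10^-19 C × (2.10 × 10^-11 m)²)
V = 9.30 × 10^-1 V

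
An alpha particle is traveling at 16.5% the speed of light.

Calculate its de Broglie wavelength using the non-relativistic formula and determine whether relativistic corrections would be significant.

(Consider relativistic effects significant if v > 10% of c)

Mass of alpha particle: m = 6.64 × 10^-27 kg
Yes, relativistic corrections are needed.

Using the non-relativistic de Broglie formula λ = h/(mv):

v = 16.5% × c = 4.947 × 10^7 m/s

λ = h/(mv)
λ = (6.626 × 10^-34 J·s) / (6.64 × 10^-27 kg × 4.947 × 10^7 m/s)
λ = 2.02 × 10^-15 m

Since v = 16.5% of c > 10% of c, relativistic corrections ARE significant and the actual wavelength would differ from this non-relativistic estimate.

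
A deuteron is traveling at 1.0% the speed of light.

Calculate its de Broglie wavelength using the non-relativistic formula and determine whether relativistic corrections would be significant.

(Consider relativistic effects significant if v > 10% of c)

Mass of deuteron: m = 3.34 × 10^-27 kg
No, relativistic corrections are not needed.

Using the non-relativistic de Broglie formula λ = h/(mv):

v = 1.0% × c = 2.998 × 10^6 m/s

λ = h/(mv)
λ = (6.626 × 10^-34 J·s) / (3.34 × 10^-27 kg × 2.998 × 10^6 m/s)
λ = 6.62 × 10^-14 m

Since v = 1.0% of c < 10% of c, relativistic corrections are NOT significant and this non-relativistic result is a good approximation.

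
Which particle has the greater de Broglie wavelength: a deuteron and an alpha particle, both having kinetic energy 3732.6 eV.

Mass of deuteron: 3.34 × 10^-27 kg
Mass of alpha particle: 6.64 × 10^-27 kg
The deuteron has the longer wavelength.

Using λ = h/√(2mKE):

For deuteron: λ₁ = h/√(2m₁KE) = 3.32 × 10^-13 m
For alpha particle: λ₂ = h/√(2m₂KE) = 2.35 × 10^-13 m

Since λ ∝ 1/√m at constant kinetic energy, the lighter particle has the longer wavelength.

The deuteron has the longer de Broglie wavelength.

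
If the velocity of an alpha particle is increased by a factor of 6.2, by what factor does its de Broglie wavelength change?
The wavelength decreases by a factor of 6.2.

From λ = h/(mv), the wavelength is inversely proportional to velocity:

λ ∝ 1/v

If v → 6.2v, then λ → λ/6.2

When velocity is increased by a factor of 6.2, the wavelength decreases by a factor of 6.2.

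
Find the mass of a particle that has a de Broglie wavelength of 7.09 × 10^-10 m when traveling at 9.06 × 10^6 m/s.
1.03 × 10^-31 kg

From the de Broglie relation λ = h/(mv), we solve for m:

m = h/(λv)
m = (6.626 × 10^-34 J·s) / (7.09 × 10^-10 m × 9.06 × 10^6 m/s)
m = 1.03 × 10^-31 kg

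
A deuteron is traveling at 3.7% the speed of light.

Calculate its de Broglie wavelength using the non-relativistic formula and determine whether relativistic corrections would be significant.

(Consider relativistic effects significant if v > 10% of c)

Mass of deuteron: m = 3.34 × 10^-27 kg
No, relativistic corrections are not needed.

Using the non-relativistic de Broglie formula λ = h/(mv):

v = 3.7% × c = 1.109 × 10^7 m/s

λ = h/(mv)
λ = (6.626 × 10^-34 J·s) / (3.34 × 10^-27 kg × 1.109 × 10^7 m/s)
λ = 1.79 × 10^-14 m

Since v = 3.7% of c < 10% of c, relativistic corrections are NOT significant and this non-relativistic result is a good approximation.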